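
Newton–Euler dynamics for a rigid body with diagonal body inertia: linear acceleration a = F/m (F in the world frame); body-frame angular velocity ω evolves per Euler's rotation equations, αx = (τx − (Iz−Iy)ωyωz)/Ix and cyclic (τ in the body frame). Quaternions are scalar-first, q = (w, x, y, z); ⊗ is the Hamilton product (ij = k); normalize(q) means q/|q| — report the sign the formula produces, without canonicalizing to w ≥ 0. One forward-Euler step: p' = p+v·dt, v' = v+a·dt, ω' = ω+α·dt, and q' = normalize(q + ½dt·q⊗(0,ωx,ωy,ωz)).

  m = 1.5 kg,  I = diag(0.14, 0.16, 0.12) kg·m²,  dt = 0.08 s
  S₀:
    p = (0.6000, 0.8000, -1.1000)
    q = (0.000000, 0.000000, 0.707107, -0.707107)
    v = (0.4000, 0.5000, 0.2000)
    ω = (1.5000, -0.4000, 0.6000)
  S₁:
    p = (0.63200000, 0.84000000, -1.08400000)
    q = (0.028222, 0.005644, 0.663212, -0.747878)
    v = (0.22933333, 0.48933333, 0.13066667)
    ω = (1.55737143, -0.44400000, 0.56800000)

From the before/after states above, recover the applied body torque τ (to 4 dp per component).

Δω = ω₁−ω₀ = (0.05737143, -0.04400000, -0.03200000)
applied torque τ = (0.1100, -0.0700, -0.0600)

τ = (0.1100, -0.0700, -0.0600)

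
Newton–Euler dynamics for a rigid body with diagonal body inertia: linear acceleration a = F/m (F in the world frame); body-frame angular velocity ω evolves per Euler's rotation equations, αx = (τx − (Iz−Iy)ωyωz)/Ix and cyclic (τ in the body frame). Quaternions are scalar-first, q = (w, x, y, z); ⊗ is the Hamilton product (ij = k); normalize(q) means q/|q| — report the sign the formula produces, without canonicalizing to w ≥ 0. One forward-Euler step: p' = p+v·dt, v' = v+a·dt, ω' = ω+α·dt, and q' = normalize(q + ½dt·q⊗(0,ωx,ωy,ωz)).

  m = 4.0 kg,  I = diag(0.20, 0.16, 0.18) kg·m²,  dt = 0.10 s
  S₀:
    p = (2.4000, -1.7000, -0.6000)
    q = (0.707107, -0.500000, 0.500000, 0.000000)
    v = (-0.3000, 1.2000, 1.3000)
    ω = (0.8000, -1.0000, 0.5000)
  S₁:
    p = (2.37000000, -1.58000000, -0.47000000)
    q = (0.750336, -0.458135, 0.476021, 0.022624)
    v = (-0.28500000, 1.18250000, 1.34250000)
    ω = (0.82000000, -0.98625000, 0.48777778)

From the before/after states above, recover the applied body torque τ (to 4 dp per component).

rate change Δω = (0.02000000, 0.01375000, -0.01222222)
I·α + gyro = (0.0300, 0.0300, 0.0100)

τ = (0.0300, 0.0300, 0.0100)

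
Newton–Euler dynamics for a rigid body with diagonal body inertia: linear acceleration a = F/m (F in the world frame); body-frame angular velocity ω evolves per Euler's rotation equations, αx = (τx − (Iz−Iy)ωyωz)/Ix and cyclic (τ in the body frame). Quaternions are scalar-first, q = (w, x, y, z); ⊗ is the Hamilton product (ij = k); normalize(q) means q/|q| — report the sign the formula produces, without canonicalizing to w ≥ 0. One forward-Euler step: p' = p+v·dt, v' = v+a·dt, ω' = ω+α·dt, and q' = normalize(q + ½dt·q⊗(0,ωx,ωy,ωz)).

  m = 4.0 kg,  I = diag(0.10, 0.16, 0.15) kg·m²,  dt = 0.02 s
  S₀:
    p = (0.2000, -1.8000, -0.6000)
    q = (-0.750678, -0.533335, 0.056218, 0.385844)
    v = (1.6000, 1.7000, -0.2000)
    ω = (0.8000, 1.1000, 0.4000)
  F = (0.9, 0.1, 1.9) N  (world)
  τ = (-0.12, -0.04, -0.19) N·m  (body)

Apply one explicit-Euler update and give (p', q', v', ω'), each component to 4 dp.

ω×(Iω) gyroscopic = (-0.0044, -0.0160, 0.0528)
α = I⁻¹(τ − ω×Iω) = (-1.1560, -0.1500, -1.6187)
ω + α·dt = (0.7769, 1.0970, 0.3676)
2q̇ = q⊗(0,ω) = (0.2104906, -1.0024836, -0.3037366, -0.9319141)
q + ½dt·q⊗(0,ω), renormalized = (-0.7485, -0.5433, 0.0532, 0.3765)
a = F/m = (0.2250, 0.0250, 0.4750)
new position p' = (0.2320, -1.7660, -0.6040)
v' = v + a·dt = (1.6045, 1.7005, -0.1905)

p' = (0.2320, -1.7660, -0.6040)
q' = (-0.7485, -0.5433, 0.0532, 0.3765)
v' = (1.6045, 1.7005, -0.1905)
ω' = (0.7769, 1.0970, 0.3676)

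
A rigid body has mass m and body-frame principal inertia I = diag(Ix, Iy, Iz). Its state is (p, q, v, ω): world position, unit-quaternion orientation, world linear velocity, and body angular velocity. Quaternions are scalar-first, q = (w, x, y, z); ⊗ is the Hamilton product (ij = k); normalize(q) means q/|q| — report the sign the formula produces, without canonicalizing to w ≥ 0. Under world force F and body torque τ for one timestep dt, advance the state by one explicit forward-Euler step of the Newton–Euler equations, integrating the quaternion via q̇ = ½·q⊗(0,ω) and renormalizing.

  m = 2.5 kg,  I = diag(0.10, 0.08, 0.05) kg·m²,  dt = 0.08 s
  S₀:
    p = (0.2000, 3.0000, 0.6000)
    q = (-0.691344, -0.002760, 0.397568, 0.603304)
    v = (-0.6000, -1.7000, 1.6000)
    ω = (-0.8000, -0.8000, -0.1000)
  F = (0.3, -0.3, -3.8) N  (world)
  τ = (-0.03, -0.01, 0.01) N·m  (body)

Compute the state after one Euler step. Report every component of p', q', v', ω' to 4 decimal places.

p' = p + v·dt = (0.1520, 2.8640, 0.7280)
v + (F/m)dt = (-0.5904, -1.7096, 1.4784)
ω×(Iω) gyroscopic = (-0.0024, 0.0040, -0.0128)
α = I⁻¹(τ − ω×Iω) = (-0.2760, -0.1750, 0.4560)
new body rate ω' = (-0.8221, -0.8140, -0.0635)
2q̇ = q⊗(0,ω) = (0.3761768, 0.9959616, 0.0701560, 0.3893968)
q' = normalize(q + ½dt·q⊗(0,ω)) = (-0.6756, 0.0370, 0.4000, 0.6182)

p' = (0.1520, 2.8640, 0.7280)
q' = (-0.6756, 0.0370, 0.4000, 0.6182)
v' = (-0.5904, -1.7096, 1.4784)
ω' = (-0.8221, -0.8140, -0.0635)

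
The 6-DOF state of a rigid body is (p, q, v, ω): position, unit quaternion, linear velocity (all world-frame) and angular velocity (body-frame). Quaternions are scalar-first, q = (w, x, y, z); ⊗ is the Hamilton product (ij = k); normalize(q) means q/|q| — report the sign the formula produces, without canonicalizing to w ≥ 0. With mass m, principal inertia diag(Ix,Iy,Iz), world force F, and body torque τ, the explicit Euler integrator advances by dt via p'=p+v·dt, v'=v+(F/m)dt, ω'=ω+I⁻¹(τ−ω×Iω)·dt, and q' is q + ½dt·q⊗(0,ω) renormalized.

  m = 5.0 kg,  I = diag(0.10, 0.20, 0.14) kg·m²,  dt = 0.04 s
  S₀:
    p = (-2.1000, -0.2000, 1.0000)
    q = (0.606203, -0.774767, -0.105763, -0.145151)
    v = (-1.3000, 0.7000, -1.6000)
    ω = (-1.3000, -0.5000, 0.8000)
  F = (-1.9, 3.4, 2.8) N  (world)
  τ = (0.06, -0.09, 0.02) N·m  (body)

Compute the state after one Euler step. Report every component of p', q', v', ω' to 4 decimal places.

p' = (-2.1520, -0.1720, 0.9360)
q' = (0.5870, -0.7933, -0.0956, -0.1304)
v' = (-1.3152, 0.7272, -1.5776)
ω' = (-1.2856, -0.5263, 0.7871)

gyro term ω×Iω = (0.0240, 0.0416, 0.0650)
α = I⁻¹(τ − ω×Iω) = (0.3600, -0.6580, -0.3214)
ω' = ω + α·dt = (-1.2856, -0.5263, 0.7871)
q⊗(0,ω) = (-0.9439578, -0.9452498, 0.5054084, 0.7348540)
updated quaternion q' = (0.5870, -0.7933, -0.0956, -0.1304)
a = (-0.3800, 0.6800, 0.5600)
new position p' = (-2.1520, -0.1720, 0.9360)
v' = v + a·dt = (-1.3152, 0.7272, -1.5776)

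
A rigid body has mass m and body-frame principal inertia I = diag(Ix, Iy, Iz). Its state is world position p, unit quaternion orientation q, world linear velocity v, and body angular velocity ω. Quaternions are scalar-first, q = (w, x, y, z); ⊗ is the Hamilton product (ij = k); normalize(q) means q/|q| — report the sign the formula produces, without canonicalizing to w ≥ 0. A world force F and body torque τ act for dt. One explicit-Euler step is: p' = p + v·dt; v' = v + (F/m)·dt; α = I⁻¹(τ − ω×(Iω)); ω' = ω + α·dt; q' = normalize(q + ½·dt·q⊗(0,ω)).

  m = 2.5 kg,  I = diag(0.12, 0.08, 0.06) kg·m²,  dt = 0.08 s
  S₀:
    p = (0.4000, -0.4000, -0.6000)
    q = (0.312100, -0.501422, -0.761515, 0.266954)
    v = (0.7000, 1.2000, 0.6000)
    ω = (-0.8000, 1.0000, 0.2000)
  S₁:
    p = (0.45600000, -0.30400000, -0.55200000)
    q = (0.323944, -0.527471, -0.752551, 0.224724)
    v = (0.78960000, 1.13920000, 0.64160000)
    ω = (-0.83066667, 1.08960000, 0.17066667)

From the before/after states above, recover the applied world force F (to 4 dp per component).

Δv = v₁−v₀ = (0.08960000, -0.06080000, 0.04160000)
applied force F = (2.8000, -1.9000, 1.3000)

F = (2.8000, -1.9000, 1.3000)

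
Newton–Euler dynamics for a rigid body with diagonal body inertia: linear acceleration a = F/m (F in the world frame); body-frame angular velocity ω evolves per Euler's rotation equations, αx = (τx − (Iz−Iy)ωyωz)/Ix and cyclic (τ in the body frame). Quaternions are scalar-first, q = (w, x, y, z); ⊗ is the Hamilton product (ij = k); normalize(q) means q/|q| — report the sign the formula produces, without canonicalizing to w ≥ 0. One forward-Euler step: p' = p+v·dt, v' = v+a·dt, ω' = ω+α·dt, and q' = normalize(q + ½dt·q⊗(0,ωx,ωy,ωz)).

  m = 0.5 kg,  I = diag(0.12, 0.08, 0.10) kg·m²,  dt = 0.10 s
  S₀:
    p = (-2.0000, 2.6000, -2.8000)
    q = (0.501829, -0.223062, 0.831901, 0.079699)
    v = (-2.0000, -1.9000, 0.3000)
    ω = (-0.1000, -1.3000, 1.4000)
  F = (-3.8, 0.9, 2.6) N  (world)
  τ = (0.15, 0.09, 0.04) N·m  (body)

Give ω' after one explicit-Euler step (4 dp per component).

angular accel α = (1.5533, 1.1600, 0.4520)
ω' = ω + α·dt = (0.0553, -1.1840, 1.4452)

ω' = (0.0553, -1.1840, 1.4452)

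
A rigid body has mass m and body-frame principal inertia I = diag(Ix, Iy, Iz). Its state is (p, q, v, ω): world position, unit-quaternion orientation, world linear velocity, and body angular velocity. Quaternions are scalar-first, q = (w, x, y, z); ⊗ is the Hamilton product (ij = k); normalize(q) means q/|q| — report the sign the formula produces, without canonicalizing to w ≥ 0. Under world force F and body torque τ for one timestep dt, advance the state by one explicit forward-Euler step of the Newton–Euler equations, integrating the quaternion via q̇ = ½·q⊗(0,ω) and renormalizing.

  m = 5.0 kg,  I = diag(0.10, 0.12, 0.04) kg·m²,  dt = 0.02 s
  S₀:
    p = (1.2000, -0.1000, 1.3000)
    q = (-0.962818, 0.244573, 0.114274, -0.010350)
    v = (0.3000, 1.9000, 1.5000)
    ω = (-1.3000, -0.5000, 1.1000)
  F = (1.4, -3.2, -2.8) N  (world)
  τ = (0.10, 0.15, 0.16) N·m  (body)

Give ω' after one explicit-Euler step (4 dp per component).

angular accel α = (0.5600, 1.9650, 3.6750)
ω' = ω + α·dt = (-1.2888, -0.4607, 1.1735)

ω' = (-1.2888, -0.4607, 1.1735)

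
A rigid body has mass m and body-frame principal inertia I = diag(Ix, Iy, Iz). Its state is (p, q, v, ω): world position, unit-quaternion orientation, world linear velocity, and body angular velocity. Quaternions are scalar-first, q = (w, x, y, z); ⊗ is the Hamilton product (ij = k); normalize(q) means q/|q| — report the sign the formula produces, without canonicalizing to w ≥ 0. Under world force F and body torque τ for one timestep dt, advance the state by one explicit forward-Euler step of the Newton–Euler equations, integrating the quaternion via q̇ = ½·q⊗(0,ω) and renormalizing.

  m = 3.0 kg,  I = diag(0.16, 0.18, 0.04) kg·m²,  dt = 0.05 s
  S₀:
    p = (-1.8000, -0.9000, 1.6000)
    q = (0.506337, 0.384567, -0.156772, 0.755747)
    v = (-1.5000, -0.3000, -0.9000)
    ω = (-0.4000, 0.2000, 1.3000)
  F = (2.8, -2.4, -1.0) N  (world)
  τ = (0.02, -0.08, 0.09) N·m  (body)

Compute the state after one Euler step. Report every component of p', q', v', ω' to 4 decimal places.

p' = (-1.8750, -0.9150, 1.5550)
q' = (0.4861, 0.3704, -0.1742, 0.7721)
v' = (-1.4533, -0.3400, -0.9167)
ω' = (-0.3824, 0.1951, 1.4145)

linear accel F/m = (0.9333, -0.8000, -0.3333)
new position p' = (-1.8750, -0.9150, 1.5550)
new velocity v' = (-1.4533, -0.3400, -0.9167)
angular accel α = (0.3525, -0.0978, 2.2900)
ω + α·dt = (-0.3824, 0.1951, 1.4145)
Hamilton product q⊗(0,ω) = (-0.7972899, -0.5574878, -0.7009685, 0.6724427)
q + ½dt·q⊗(0,ω), renormalized = (0.4861, 0.3704, -0.1742, 0.7721)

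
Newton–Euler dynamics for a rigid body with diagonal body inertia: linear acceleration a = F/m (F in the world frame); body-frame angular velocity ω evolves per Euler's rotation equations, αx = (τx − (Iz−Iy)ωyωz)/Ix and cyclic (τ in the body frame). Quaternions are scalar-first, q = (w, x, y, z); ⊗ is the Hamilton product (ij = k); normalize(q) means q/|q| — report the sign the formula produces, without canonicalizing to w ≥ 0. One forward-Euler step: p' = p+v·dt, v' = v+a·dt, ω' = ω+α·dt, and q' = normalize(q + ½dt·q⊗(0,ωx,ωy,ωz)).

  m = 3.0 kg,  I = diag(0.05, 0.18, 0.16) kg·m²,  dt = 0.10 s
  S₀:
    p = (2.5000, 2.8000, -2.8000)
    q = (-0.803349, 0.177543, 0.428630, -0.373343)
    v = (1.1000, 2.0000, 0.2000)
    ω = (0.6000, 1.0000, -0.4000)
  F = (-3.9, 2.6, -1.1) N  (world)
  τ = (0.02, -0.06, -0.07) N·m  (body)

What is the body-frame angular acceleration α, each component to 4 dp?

α = (0.2400, -0.4800, -0.9250)

gyro term ω×Iω = (0.0080, 0.0264, 0.0780)
angular accel α = (0.2400, -0.4800, -0.9250)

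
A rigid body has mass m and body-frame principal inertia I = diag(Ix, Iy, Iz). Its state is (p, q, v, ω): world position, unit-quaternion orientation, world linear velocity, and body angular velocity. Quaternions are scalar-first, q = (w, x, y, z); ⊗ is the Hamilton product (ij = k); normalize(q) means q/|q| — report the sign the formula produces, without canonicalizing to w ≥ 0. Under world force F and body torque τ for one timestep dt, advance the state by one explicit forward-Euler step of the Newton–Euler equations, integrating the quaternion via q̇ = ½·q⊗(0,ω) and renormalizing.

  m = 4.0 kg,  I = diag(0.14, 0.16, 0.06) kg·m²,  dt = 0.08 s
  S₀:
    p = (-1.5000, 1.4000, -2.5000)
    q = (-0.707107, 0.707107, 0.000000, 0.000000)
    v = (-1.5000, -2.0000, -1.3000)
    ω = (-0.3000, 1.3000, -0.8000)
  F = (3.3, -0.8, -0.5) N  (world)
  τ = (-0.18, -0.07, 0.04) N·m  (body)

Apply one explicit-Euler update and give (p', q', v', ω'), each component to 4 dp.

a = F/m = (0.8250, -0.2000, -0.1250)
new position p' = (-1.6200, 1.2400, -2.6040)
v' = v + a·dt = (-1.4340, -2.0160, -1.3100)
ω×(Iω) gyroscopic = (0.1040, 0.0192, -0.0078)
α = I⁻¹(τ − ω×Iω) = (-2.0286, -0.5575, 0.7967)
new body rate ω' = (-0.4623, 1.2554, -0.7363)
2q̇ = q⊗(0,ω) = (0.2121321, 0.2121321, -0.3535535, 1.4849247)
q + ½dt·q⊗(0,ω), renormalized = (-0.6973, 0.7142, -0.0141, 0.0593)

p' = (-1.6200, 1.2400, -2.6040)
q' = (-0.6973, 0.7142, -0.0141, 0.0593)
v' = (-1.4340, -2.0160, -1.3100)
ω' = (-0.4623, 1.2554, -0.7363)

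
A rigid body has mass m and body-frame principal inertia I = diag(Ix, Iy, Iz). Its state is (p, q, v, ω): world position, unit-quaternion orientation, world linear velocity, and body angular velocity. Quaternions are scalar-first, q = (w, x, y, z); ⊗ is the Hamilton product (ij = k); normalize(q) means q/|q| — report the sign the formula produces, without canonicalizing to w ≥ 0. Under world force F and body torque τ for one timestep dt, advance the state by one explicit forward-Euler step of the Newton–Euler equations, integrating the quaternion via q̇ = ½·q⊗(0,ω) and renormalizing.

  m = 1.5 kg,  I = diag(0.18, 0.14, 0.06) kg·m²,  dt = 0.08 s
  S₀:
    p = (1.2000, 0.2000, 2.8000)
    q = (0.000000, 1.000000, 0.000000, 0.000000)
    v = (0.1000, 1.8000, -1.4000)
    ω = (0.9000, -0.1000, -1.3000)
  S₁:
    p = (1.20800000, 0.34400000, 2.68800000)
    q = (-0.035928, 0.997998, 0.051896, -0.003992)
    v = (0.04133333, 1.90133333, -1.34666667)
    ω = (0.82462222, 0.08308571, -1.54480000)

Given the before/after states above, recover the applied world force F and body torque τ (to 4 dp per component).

F = (-1.1000, 1.9000, 1.0000)
τ = (-0.1800, 0.1800, -0.1800)

Δω = ω₁−ω₀ = (-0.07537778, 0.18308571, -0.24480000)
gyro term ω₀×Iω₀ = (-0.0104, -0.1404, 0.0036)
τ = I·(Δω/dt) + ω₀×(Iω₀) = (-0.1800, 0.1800, -0.1800)
Δv = v₁−v₀ = (-0.05866667, 0.10133333, 0.05333333)
m·(v₁−v₀)/dt = (-1.1000, 1.9000, 1.0000)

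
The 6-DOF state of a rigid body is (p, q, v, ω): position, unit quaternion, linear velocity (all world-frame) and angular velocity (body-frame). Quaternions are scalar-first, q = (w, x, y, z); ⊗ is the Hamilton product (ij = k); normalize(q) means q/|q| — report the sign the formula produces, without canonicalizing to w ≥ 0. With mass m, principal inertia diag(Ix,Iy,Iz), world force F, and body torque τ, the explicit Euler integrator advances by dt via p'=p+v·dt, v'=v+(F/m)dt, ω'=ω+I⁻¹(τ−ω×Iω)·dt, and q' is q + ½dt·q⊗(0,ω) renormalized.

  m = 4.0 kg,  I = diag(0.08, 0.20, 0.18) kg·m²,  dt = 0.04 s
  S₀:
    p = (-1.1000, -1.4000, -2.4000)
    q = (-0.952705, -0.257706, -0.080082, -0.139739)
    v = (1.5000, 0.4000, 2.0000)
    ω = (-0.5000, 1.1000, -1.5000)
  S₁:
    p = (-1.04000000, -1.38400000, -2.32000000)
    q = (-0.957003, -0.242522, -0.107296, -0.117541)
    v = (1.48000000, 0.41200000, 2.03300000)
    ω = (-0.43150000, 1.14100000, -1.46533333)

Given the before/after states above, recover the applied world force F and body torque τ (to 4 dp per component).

v₁ − v₀ = (-0.02000000, 0.01200000, 0.03300000)
F = m·Δv/dt = (-2.0000, 1.2000, 3.3000)
rate change Δω = (0.06850000, 0.04100000, 0.03466667)
applied torque τ = (0.1700, 0.1300, 0.0900)

F = (-2.0000, 1.2000, 3.3000)
τ = (0.1700, 0.1300, 0.0900)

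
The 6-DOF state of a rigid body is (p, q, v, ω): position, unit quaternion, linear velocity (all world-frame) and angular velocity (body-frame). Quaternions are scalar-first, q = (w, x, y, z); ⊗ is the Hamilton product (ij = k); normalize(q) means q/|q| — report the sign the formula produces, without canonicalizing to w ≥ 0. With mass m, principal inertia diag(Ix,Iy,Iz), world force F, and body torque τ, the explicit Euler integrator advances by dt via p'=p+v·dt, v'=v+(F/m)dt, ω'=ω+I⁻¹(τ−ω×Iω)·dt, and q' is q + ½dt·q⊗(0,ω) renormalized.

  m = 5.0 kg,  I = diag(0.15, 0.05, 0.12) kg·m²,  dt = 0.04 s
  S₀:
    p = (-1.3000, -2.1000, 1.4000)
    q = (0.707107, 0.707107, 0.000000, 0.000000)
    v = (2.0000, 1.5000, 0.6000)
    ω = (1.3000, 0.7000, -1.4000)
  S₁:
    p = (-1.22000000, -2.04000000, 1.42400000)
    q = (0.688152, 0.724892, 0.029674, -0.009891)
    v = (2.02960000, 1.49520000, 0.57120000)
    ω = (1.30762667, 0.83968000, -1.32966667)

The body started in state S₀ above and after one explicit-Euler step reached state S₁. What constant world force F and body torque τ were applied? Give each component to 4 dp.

F = (3.7000, -0.6000, -3.6000)
τ = (-0.0400, 0.1200, 0.1200)

Δv = v₁−v₀ = (0.02960000, -0.00480000, -0.02880000)
m·(v₁−v₀)/dt = (3.7000, -0.6000, -3.6000)
rate change Δω = (0.00762667, 0.13968000, 0.07033333)
gyro term ω₀×Iω₀ = (-0.0686, -0.0546, -0.0910)
applied torque τ = (-0.0400, 0.1200, 0.1200)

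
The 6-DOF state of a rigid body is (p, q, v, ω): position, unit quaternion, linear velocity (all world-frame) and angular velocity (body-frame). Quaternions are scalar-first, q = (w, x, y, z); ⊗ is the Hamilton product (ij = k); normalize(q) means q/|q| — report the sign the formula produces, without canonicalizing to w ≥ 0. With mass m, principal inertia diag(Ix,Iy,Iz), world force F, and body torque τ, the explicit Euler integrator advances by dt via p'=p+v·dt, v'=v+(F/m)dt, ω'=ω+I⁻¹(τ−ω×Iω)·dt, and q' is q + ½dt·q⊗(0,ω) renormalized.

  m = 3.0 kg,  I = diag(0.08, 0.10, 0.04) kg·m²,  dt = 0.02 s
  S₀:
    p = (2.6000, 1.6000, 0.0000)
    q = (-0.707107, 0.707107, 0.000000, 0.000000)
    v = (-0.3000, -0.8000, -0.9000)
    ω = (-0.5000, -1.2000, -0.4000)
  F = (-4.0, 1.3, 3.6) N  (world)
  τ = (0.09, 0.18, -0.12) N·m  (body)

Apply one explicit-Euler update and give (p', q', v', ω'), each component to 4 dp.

α = I⁻¹(τ − ω×Iω) = (1.4850, 1.7200, -3.3000)
new body rate ω' = (-0.4703, -1.1656, -0.4660)
2q̇ = q⊗(0,ω) = (0.3535535, 0.3535535, 1.1313712, -0.5656856)
q + ½dt·q⊗(0,ω), renormalized = (-0.7035, 0.7106, 0.0113, -0.0057)
linear accel F/m = (-1.3333, 0.4333, 1.2000)
p + v·dt = (2.5940, 1.5840, -0.0180)
v' = v + a·dt = (-0.3267, -0.7913, -0.8760)

p' = (2.5940, 1.5840, -0.0180)
q' = (-0.7035, 0.7106, 0.0113, -0.0057)
v' = (-0.3267, -0.7913, -0.8760)
ω' = (-0.4703, -1.1656, -0.4660)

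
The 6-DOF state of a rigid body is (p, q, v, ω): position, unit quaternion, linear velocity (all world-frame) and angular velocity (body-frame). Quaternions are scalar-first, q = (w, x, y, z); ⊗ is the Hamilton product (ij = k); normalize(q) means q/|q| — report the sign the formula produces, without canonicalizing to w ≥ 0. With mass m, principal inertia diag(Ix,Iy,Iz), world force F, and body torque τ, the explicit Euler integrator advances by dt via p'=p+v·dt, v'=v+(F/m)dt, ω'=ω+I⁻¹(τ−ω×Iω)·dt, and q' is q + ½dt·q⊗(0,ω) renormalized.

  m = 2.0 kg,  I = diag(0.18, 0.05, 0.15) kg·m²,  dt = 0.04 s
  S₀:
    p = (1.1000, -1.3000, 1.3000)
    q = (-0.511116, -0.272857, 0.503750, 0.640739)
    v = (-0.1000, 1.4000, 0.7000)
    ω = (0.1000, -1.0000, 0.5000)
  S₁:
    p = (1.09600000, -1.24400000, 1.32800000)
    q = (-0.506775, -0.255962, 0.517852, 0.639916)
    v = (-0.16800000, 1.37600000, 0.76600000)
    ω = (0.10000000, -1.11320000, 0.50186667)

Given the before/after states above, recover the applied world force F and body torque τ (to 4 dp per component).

F = (-3.4000, -1.2000, 3.3000)
τ = (-0.0500, -0.1400, 0.0200)

velocity change Δv = (-0.06800000, -0.02400000, 0.06600000)
applied force F = (-3.4000, -1.2000, 3.3000)
rate change Δω = (0.00000000, -0.11320000, 0.00186667)
gyro term ω₀×Iω₀ = (-0.0500, 0.0015, 0.0130)
τ = I·(Δω/dt) + ω₀×(Iω₀) = (-0.0500, -0.1400, 0.0200)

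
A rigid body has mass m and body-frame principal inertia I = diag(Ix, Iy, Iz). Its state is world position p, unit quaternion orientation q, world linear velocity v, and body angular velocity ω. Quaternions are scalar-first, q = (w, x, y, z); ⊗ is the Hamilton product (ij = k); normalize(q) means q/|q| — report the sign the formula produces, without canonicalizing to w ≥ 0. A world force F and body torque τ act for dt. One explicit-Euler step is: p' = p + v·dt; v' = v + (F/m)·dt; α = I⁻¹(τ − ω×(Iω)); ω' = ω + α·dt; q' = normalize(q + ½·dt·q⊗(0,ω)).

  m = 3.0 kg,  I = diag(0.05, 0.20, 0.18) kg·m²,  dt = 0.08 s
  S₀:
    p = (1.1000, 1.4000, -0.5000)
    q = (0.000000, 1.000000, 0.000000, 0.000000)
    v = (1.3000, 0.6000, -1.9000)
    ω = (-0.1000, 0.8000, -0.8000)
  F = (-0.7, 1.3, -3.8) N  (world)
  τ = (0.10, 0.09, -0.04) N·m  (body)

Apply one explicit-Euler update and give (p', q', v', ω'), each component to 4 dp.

gyro term ω×Iω = (0.0128, -0.0104, -0.0120)
α = I⁻¹(τ − ω×Iω) = (1.7440, 0.5020, -0.1556)
ω' = ω + α·dt = (0.0395, 0.8402, -0.8124)
q⊗(0,ω) = (0.1000000, 0.0000000, 0.8000000, 0.8000000)
q' = normalize(q + ½dt·q⊗(0,ω)) = (0.0040, 0.9990, 0.0320, 0.0320)
a = (-0.2333, 0.4333, -1.2667)
p + v·dt = (1.2040, 1.4480, -0.6520)
v' = v + a·dt = (1.2813, 0.6347, -2.0013)

p' = (1.2040, 1.4480, -0.6520)
q' = (0.0040, 0.9990, 0.0320, 0.0320)
v' = (1.2813, 0.6347, -2.0013)
ω' = (0.0395, 0.8402, -0.8124)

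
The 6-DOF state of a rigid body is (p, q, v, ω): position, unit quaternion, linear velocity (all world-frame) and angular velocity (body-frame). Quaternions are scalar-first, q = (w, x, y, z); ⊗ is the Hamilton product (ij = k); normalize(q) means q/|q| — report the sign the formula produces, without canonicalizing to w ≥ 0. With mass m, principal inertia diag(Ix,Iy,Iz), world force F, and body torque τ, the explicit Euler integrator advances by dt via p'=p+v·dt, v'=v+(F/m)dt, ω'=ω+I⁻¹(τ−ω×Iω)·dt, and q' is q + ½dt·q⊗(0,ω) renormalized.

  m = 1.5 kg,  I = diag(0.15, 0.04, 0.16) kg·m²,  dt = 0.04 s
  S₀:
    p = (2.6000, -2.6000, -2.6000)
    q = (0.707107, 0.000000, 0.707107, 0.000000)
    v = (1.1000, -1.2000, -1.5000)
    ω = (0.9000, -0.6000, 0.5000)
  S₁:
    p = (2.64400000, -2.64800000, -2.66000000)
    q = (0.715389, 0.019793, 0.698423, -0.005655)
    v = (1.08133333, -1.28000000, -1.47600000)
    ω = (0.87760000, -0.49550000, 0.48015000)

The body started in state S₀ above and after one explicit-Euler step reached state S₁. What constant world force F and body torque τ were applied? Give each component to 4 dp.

rate change Δω = (-0.02240000, 0.10450000, -0.01985000)
I·α + gyro = (-0.1200, 0.1000, -0.0200)
Δv = v₁−v₀ = (-0.01866667, -0.08000000, 0.02400000)
F = m·Δv/dt = (-0.7000, -3.0000, 0.9000)

F = (-0.7000, -3.0000, 0.9000)
τ = (-0.1200, 0.1000, -0.0200)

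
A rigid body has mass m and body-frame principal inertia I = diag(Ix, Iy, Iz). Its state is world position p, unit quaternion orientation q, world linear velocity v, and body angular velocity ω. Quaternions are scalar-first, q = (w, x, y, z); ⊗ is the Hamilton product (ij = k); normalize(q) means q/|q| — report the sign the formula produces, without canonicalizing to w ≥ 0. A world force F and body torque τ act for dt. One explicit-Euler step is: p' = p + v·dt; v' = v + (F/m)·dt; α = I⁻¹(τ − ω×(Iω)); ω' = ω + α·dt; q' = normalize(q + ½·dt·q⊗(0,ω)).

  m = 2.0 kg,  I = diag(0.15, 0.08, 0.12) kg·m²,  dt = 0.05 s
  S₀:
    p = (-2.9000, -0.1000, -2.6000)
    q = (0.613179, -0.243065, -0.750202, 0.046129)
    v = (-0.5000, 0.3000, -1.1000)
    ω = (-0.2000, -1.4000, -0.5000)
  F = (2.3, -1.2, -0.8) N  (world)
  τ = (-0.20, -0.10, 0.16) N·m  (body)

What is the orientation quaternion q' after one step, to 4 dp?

2q̇ = q⊗(0,ω) = (-1.0758313, 0.3170458, -0.9892089, -0.1163389)
q + ½dt·q⊗(0,ω), renormalized = (0.5859, -0.2350, -0.7744, 0.0432)

q' = (0.5859, -0.2350, -0.7744, 0.0432)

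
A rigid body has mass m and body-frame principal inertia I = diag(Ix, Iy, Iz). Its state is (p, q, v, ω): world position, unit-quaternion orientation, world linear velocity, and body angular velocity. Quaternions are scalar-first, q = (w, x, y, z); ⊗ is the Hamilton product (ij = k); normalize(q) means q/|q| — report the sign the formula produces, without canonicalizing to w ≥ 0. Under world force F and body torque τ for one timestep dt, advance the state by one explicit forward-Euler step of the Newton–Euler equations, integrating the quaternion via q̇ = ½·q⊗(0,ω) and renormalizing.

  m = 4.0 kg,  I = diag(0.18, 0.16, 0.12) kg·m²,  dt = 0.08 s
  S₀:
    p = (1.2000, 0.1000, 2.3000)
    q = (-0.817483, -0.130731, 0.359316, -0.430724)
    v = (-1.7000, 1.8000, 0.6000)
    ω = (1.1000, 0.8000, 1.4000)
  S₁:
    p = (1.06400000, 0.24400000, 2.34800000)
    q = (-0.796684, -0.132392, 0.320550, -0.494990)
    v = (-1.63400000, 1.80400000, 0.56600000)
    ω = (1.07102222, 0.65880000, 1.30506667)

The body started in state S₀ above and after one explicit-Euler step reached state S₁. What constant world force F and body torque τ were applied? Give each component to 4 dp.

Δω = ω₁−ω₀ = (-0.02897778, -0.14120000, -0.09493333)
gyro term ω₀×Iω₀ = (-0.0448, 0.0924, -0.0176)
I·α + gyro = (-0.1100, -0.1900, -0.1600)
v₁ − v₀ = (0.06600000, 0.00400000, -0.03400000)
F = m·Δv/dt = (3.3000, 0.2000, -1.7000)

F = (3.3000, 0.2000, -1.7000)
τ = (-0.1100, -0.1900, -0.1600)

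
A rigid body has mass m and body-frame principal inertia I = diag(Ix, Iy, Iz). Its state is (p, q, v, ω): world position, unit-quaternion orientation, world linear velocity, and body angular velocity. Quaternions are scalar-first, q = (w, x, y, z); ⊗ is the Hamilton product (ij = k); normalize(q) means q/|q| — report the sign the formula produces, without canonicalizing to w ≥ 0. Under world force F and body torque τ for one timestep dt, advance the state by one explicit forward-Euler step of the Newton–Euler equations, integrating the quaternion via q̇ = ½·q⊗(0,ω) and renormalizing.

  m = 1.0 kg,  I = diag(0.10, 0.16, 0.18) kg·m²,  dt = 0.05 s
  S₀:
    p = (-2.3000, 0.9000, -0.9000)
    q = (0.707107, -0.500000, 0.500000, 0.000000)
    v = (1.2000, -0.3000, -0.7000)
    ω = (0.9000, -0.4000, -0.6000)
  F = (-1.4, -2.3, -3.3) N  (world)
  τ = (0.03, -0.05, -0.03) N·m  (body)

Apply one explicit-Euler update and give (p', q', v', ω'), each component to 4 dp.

p' = (-2.2400, 0.8850, -0.9350)
q' = (0.7231, -0.4914, 0.4852, -0.0168)
v' = (1.1300, -0.4150, -0.8650)
ω' = (0.9126, -0.4291, -0.6023)

p + v·dt = (-2.2400, 0.8850, -0.9350)
v + (F/m)dt = (1.1300, -0.4150, -0.8650)
gyro term ω×Iω = (0.0048, 0.0432, -0.0216)
(τ − ω×Iω)/I = (0.2520, -0.5825, -0.0467)
ω + α·dt = (0.9126, -0.4291, -0.6023)
2q̇ = q⊗(0,ω) = (0.6500000, 0.3363963, -0.5828428, -0.6742642)
q' = normalize(q + ½dt·q⊗(0,ω)) = (0.7231, -0.4914, 0.4852, -0.0168)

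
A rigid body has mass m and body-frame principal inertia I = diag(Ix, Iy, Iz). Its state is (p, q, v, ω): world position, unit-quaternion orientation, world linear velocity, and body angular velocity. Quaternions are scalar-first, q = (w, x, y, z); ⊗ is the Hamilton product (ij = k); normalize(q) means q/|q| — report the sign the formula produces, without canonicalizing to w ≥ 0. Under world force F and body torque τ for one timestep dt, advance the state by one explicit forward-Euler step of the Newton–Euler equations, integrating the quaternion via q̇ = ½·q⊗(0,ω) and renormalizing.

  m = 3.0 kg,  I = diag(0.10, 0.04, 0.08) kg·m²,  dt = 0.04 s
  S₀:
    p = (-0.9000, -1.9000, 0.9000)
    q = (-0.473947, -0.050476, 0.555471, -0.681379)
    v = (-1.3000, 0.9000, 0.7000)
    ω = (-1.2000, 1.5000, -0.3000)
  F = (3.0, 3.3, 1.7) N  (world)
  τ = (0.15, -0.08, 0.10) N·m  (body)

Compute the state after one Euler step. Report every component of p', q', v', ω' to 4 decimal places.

p' = (-0.9520, -1.8640, 0.9280)
q' = (-0.4955, -0.0220, 0.5569, -0.6662)
v' = (-1.2600, 0.9440, 0.7227)
ω' = (-1.1328, 1.4128, -0.3040)

a = F/m = (1.0000, 1.1000, 0.5667)
p' = p + v·dt = (-0.9520, -1.8640, 0.9280)
v + (F/m)dt = (-1.2600, 0.9440, 0.7227)
ω×(Iω) gyroscopic = (-0.0180, 0.0072, 0.1080)
(τ − ω×Iω)/I = (1.6800, -2.1800, -0.1000)
ω' = ω + α·dt = (-1.1328, 1.4128, -0.3040)
Hamilton product q⊗(0,ω) = (-1.0981914, 1.4241636, 0.0915915, 0.7330353)
q' = normalize(q + ½dt·q⊗(0,ω)) = (-0.4955, -0.0220, 0.5569, -0.6662)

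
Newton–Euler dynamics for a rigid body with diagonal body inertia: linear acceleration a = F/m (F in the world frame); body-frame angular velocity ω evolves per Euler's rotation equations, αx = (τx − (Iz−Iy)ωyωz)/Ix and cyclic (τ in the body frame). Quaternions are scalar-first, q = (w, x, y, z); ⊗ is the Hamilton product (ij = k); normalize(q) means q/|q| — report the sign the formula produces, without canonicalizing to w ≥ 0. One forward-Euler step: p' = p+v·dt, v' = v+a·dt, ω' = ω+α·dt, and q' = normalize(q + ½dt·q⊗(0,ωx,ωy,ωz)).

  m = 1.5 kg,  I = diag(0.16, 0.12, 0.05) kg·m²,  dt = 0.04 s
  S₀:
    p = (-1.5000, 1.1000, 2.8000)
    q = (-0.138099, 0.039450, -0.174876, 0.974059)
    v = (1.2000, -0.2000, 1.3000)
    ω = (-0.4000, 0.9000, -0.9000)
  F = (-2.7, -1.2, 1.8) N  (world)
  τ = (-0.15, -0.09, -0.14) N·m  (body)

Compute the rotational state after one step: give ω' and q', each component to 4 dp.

angular accel α = (-1.2919, -1.0800, -3.0880)
ω' = ω + α·dt = (-0.4517, 0.8568, -1.0235)
Hamilton product q⊗(0,ω) = (1.0498215, -0.6640251, -0.4784077, 0.0898437)
q' = normalize(q + ½dt·q⊗(0,ω)) = (-0.1171, 0.0262, -0.1844, 0.9755)

ω' = (-0.4517, 0.8568, -1.0235)
q' = (-0.1171, 0.0262, -0.1844, 0.9755)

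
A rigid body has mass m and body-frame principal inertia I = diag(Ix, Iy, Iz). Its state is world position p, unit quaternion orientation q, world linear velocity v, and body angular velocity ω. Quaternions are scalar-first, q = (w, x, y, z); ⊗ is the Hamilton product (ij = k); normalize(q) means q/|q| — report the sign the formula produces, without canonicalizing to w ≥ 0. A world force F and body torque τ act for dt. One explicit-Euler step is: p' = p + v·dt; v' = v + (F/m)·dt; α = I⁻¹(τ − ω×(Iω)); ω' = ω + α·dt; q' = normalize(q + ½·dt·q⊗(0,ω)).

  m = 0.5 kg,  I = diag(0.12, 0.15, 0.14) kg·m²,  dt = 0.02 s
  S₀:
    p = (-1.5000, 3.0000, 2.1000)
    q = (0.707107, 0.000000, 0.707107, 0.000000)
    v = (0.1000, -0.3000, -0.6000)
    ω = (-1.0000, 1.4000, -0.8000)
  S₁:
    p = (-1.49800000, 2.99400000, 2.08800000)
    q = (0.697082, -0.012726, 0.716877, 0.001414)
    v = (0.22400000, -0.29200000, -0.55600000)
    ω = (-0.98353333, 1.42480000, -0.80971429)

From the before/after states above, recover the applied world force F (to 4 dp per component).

F = (3.1000, 0.2000, 1.1000)

velocity change Δv = (0.12400000, 0.00800000, 0.04400000)
F = m·Δv/dt = (3.1000, 0.2000, 1.1000)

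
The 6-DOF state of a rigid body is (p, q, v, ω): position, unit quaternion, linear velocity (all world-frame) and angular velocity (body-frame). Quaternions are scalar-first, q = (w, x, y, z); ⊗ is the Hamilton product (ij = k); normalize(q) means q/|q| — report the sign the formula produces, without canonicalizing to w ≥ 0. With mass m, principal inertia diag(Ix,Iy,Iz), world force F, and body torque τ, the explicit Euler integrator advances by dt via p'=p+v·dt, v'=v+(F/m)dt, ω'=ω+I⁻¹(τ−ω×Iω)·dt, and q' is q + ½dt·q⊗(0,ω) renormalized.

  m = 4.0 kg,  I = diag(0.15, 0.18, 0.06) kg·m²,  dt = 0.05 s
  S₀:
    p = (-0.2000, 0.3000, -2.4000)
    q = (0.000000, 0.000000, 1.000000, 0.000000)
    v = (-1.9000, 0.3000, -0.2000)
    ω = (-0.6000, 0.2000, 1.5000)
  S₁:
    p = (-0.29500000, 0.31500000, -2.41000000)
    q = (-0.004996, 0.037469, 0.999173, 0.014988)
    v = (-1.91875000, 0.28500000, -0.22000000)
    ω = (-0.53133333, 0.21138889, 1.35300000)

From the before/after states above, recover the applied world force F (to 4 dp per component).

F = (-1.5000, -1.2000, -1.6000)

velocity change Δv = (-0.01875000, -0.01500000, -0.02000000)
F = m·Δv/dt = (-1.5000, -1.2000, -1.6000)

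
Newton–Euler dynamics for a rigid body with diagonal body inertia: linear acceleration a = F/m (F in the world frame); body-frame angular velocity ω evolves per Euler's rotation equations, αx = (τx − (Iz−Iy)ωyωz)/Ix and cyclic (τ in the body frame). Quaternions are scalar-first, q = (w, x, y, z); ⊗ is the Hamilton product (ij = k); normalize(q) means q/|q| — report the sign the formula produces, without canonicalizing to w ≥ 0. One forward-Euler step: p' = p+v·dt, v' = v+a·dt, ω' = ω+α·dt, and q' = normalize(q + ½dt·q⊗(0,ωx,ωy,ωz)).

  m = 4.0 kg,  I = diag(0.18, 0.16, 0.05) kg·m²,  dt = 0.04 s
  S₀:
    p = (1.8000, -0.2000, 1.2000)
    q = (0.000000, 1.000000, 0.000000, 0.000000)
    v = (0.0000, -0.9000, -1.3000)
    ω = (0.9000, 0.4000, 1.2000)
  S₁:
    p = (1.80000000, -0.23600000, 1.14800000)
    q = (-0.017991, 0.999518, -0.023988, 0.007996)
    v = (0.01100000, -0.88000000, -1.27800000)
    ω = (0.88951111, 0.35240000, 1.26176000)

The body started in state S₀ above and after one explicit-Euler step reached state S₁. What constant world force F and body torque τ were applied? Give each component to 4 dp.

Δv = v₁−v₀ = (0.01100000, 0.02000000, 0.02200000)
m·(v₁−v₀)/dt = (1.1000, 2.0000, 2.2000)
rate change Δω = (-0.01048889, -0.04760000, 0.06176000)
gyro term ω₀×Iω₀ = (-0.0528, 0.1404, -0.0072)
τ = I·(Δω/dt) + ω₀×(Iω₀) = (-0.1000, -0.0500, 0.0700)

F = (1.1000, 2.0000, 2.2000)
τ = (-0.1000, -0.0500, 0.0700)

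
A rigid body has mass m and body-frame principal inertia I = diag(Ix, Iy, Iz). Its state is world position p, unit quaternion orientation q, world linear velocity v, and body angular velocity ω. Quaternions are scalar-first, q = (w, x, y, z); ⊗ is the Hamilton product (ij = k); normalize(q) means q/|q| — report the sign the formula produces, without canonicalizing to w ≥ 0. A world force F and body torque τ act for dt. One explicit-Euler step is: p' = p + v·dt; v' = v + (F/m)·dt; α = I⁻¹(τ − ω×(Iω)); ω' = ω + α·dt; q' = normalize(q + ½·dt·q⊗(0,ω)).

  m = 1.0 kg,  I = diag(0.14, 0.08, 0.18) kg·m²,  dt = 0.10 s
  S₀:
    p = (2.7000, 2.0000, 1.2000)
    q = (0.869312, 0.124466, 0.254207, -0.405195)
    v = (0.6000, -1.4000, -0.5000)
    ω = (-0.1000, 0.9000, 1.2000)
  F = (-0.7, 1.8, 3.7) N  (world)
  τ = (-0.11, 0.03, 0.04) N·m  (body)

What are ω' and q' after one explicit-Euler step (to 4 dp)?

ω' = (-0.2557, 0.9315, 1.2192)
q' = (0.8803, 0.1532, 0.2871, -0.3452)

angular accel α = (-1.5571, 0.3150, 0.1922)
ω + α·dt = (-0.2557, 0.9315, 1.2192)
Hamilton product q⊗(0,ω) = (0.2698943, 0.5827927, 0.6735411, 1.1806145)
updated quaternion q' = (0.8803, 0.1532, 0.2871, -0.3452)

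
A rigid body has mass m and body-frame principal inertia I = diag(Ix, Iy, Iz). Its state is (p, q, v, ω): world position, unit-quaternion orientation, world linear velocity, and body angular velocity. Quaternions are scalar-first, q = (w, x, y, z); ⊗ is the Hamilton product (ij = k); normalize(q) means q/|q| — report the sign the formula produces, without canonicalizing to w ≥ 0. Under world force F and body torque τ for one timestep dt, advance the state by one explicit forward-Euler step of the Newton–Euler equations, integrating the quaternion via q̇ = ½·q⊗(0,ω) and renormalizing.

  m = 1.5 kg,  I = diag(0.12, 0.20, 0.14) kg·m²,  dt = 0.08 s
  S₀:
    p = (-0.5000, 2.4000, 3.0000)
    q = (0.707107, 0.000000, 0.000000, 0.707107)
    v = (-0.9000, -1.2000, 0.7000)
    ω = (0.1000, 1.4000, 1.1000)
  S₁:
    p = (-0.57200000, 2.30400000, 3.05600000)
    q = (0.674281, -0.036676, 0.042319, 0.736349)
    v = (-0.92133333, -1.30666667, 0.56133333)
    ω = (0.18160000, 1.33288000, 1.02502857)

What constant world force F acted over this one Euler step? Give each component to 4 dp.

F = (-0.4000, -2.0000, -2.6000)

Δv = v₁−v₀ = (-0.02133333, -0.10666667, -0.13866667)
m·(v₁−v₀)/dt = (-0.4000, -2.0000, -2.6000)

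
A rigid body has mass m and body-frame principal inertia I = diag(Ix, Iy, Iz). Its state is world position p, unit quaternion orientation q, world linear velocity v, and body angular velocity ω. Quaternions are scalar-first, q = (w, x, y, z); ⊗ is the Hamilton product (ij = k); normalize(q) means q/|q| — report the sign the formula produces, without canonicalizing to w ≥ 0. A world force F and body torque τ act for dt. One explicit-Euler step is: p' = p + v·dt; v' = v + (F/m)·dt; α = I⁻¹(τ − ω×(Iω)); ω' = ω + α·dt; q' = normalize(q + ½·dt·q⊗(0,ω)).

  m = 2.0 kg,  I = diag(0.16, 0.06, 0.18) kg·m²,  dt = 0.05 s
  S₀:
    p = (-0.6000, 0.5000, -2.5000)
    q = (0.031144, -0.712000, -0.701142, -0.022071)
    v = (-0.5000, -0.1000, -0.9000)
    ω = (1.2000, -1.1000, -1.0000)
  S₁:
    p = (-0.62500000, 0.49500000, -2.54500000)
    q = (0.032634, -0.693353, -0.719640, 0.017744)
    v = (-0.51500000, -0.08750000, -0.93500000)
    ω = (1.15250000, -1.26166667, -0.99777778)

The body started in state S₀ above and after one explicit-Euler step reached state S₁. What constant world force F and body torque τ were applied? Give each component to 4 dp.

v₁ − v₀ = (-0.01500000, 0.01250000, -0.03500000)
applied force F = (-0.6000, 0.5000, -1.4000)
Δω = ω₁−ω₀ = (-0.04750000, -0.16166667, 0.00222222)
ω₀×(Iω₀) = (0.1320, 0.0240, 0.1320)
I·α + gyro = (-0.0200, -0.1700, 0.1400)

F = (-0.6000, 0.5000, -1.4000)
τ = (-0.0200, -0.1700, 0.1400)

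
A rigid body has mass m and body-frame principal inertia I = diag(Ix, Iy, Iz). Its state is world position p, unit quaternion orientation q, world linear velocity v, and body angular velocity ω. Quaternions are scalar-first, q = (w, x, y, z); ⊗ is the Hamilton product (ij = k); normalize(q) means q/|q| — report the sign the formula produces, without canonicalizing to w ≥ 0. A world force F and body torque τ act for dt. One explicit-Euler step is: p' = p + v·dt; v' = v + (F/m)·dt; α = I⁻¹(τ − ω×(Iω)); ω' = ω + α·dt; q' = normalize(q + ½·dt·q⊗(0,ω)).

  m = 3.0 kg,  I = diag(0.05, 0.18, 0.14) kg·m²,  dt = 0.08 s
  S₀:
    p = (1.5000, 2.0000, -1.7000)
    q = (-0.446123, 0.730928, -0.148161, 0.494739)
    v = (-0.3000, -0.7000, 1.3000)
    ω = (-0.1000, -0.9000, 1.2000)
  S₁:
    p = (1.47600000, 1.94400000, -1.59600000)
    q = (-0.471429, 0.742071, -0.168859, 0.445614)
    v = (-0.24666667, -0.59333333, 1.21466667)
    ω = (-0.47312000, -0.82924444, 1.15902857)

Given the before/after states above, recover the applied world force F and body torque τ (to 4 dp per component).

F = (2.0000, 4.0000, -3.2000)
τ = (-0.1900, 0.1700, -0.0600)

Δω = ω₁−ω₀ = (-0.37312000, 0.07075556, -0.04097143)
I·α + gyro = (-0.1900, 0.1700, -0.0600)
v₁ − v₀ = (0.05333333, 0.10666667, -0.08533333)
m·(v₁−v₀)/dt = (2.0000, 4.0000, -3.2000)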